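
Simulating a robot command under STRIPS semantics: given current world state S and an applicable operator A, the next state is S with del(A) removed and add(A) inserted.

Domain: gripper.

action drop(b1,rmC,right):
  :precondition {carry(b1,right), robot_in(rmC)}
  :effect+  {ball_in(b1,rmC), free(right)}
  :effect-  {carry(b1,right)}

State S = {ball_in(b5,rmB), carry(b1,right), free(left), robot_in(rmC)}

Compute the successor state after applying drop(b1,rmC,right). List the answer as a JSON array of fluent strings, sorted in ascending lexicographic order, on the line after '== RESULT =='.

Compute (S \ del) ∪ add:
  pre ⊆ S: {carry(b1,right), robot_in(rmC)} ⊆ S  — applicable
  S \ del = {ball_in(b5,rmB), free(left), robot_in(rmC)}
  ∪ add   = {ball_in(b1,rmC), ball_in(b5,rmB), free(left), free(right), robot_in(rmC)}

== RESULT ==
["ball_in(b1,rmC)", "ball_in(b5,rmB)", "free(left)", "free(right)", "robot_in(rmC)"]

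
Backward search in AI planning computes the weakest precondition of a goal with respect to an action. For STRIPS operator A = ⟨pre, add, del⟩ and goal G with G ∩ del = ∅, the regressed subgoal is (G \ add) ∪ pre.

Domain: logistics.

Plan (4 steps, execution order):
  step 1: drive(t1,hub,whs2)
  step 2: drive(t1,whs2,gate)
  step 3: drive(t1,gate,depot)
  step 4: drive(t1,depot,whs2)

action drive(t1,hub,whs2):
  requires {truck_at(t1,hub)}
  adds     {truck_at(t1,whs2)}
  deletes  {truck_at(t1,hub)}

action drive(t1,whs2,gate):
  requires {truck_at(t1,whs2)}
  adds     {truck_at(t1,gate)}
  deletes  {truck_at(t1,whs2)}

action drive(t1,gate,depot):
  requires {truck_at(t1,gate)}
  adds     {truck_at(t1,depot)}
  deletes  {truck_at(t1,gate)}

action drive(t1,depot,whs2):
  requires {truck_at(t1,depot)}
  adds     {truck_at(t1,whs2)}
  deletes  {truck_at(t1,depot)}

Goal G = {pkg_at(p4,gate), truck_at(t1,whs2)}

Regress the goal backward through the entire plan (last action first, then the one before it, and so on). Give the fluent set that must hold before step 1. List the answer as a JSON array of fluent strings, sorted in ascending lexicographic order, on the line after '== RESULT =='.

Regress step by step:
  through step 4 (drive(t1,depot,whs2)): drop {truck_at(t1,whs2)}, keep {pkg_at(p4,gate)}, require {truck_at(t1,depot)}
    → {pkg_at(p4,gate), truck_at(t1,depot)}
  through step 3 (drive(t1,gate,depot)): drop {truck_at(t1,depot)}, keep {pkg_at(p4,gate)}, require {truck_at(t1,gate)}
    → {pkg_at(p4,gate), truck_at(t1,gate)}
  through step 2 (drive(t1,whs2,gate)): drop {truck_at(t1,gate)}, keep {pkg_at(p4,gate)}, require {truck_at(t1,whs2)}
    → {pkg_at(p4,gate), truck_at(t1,whs2)}
  through step 1 (drive(t1,hub,whs2)): drop {truck_at(t1,whs2)}, keep {pkg_at(p4,gate)}, require {truck_at(t1,hub)}
    → {pkg_at(p4,gate), truck_at(t1,hub)}

== RESULT ==
["pkg_at(p4,gate)", "truck_at(t1,hub)"]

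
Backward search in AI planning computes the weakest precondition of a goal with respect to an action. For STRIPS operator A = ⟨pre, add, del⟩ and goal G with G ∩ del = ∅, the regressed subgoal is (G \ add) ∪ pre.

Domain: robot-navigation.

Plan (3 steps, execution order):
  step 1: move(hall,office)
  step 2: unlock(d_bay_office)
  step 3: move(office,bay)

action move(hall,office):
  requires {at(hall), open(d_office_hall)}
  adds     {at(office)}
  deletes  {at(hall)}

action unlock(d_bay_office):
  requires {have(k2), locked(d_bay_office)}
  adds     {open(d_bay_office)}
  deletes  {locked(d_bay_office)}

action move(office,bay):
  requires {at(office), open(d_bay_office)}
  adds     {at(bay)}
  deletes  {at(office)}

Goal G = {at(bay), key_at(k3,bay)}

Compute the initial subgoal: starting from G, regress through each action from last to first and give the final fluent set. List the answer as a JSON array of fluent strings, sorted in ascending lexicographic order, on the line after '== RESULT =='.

Regress step by step:
  through step 3 (move(office,bay)): drop {at(bay)}, keep {key_at(k3,bay)}, require {at(office), open(d_bay_office)}
    → {at(office), key_at(k3,bay), open(d_bay_office)}
  through step 2 (unlock(d_bay_office)): drop {open(d_bay_office)}, keep {at(office), key_at(k3,bay)}, require {have(k2), locked(d_bay_office)}
    → {at(office), have(k2), key_at(k3,bay), locked(d_bay_office)}
  through step 1 (move(hall,office)): drop {at(office)}, keep {have(k2), key_at(k3,bay), locked(d_bay_office)}, require {at(hall), open(d_office_hall)}
    → {at(hall), have(k2), key_at(k3,bay), locked(d_bay_office), open(d_office_hall)}

== RESULT ==
["at(hall)", "have(k2)", "key_at(k3,bay)", "locked(d_bay_office)", "open(d_office_hall)"]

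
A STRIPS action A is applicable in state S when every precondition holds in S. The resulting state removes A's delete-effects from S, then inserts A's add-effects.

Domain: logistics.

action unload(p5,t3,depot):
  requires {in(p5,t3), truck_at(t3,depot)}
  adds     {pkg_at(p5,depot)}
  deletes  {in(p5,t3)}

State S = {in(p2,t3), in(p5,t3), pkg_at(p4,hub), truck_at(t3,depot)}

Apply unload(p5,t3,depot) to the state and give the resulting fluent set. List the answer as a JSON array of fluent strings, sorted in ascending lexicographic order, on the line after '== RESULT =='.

Progress:
  pre ⊆ S: {in(p5,t3), truck_at(t3,depot)} ⊆ S  — applicable
  S \ del = {in(p2,t3), pkg_at(p4,hub), truck_at(t3,depot)}
  ∪ add   = {in(p2,t3), pkg_at(p4,hub), pkg_at(p5,depot), truck_at(t3,depot)}

== RESULT ==
["in(p2,t3)", "pkg_at(p4,hub)", "pkg_at(p5,depot)", "truck_at(t3,depot)"]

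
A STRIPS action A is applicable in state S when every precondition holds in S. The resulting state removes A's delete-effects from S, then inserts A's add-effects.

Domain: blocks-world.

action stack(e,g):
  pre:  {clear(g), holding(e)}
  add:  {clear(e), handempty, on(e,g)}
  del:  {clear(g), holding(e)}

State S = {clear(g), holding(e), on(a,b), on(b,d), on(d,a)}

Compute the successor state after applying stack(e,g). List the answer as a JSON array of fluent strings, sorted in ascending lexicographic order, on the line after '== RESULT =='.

Progress:
  pre ⊆ S: {clear(g), holding(e)} ⊆ S  — applicable
  S \ del = {on(a,b), on(b,d), on(d,a)}
  ∪ add   = {clear(e), handempty, on(a,b), on(b,d), on(d,a), on(e,g)}

== RESULT ==
["clear(e)", "handempty", "on(a,b)", "on(b,d)", "on(d,a)", "on(e,g)"]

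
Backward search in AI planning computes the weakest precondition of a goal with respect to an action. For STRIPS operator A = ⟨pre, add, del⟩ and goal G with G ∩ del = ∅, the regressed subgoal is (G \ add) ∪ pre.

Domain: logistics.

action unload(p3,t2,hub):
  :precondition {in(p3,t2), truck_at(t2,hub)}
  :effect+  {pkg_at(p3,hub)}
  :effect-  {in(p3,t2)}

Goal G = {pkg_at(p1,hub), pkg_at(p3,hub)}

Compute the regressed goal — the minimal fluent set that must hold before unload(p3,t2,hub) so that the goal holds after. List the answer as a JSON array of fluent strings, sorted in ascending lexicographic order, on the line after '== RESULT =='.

Compute (G \ add) ∪ pre:
  G ∩ del = {}  (empty — regression defined)
  G \ add = {pkg_at(p1,hub), pkg_at(p3,hub)} \ {pkg_at(p3,hub)} = {pkg_at(p1,hub)}
  ∪ pre   = {pkg_at(p1,hub)} ∪ {in(p3,t2), truck_at(t2,hub)}
          = {in(p3,t2), pkg_at(p1,hub), truck_at(t2,hub)}

== RESULT ==
["in(p3,t2)", "pkg_at(p1,hub)", "truck_at(t2,hub)"]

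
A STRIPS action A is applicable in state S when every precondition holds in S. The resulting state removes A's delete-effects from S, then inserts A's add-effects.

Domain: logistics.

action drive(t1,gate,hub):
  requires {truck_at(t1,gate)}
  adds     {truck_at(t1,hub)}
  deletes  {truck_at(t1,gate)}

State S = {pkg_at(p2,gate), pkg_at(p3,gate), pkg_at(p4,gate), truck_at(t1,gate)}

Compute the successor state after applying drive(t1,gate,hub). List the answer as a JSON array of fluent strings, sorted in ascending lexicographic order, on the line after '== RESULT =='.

Progress:
  pre ⊆ S: {truck_at(t1,gate)} ⊆ S  — applicable
  S \ del = {pkg_at(p2,gate), pkg_at(p3,gate), pkg_at(p4,gate)}
  ∪ add   = {pkg_at(p2,gate), pkg_at(p3,gate), pkg_at(p4,gate), truck_at(t1,hub)}

== RESULT ==
["pkg_at(p2,gate)", "pkg_at(p3,gate)", "pkg_at(p4,gate)", "truck_at(t1,hub)"]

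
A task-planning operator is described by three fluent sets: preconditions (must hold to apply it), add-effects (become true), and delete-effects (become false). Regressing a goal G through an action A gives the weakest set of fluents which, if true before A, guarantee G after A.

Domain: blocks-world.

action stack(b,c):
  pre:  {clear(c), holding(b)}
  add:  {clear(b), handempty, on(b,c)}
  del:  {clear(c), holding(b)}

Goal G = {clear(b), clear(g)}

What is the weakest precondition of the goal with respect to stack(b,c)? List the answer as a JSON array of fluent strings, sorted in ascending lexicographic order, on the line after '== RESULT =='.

Compute (G \ add) ∪ pre:
  G ∩ del = {}  (empty — regression defined)
  G \ add = {clear(b), clear(g)} \ {clear(b), handempty, on(b,c)} = {clear(g)}
  ∪ pre   = {clear(g)} ∪ {clear(c), holding(b)}
          = {clear(c), clear(g), holding(b)}

== RESULT ==
["clear(c)", "clear(g)", "holding(b)"]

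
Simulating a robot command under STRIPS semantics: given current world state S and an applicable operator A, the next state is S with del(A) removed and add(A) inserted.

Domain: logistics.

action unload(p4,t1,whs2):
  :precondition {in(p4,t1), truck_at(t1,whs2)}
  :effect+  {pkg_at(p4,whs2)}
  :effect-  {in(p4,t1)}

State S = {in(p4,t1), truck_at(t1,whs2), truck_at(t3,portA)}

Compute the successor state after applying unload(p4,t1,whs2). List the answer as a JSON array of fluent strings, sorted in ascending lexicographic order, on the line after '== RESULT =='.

Progress:
  pre ⊆ S: {in(p4,t1), truck_at(t1,whs2)} ⊆ S  — applicable
  S \ del = {truck_at(t1,whs2), truck_at(t3,portA)}
  ∪ add   = {pkg_at(p4,whs2), truck_at(t1,whs2), truck_at(t3,portA)}

== RESULT ==
["pkg_at(p4,whs2)", "truck_at(t1,whs2)", "truck_at(t3,portA)"]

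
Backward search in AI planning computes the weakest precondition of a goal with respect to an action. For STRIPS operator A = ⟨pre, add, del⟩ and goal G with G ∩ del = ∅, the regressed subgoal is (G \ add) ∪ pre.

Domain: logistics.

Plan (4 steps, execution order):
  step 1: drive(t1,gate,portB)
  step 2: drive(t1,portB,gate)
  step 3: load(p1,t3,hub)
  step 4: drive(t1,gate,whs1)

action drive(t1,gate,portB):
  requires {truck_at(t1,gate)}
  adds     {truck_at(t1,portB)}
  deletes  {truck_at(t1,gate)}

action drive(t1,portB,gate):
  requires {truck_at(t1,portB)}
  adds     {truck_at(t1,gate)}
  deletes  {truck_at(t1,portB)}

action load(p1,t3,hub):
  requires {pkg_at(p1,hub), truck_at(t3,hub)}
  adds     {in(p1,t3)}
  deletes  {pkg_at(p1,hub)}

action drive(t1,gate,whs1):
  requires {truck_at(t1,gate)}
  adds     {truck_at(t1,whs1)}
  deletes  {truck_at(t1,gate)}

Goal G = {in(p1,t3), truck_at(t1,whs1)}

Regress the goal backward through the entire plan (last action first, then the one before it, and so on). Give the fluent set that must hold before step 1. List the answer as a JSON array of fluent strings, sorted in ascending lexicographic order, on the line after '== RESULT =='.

Regress step by step:
  through step 4 (drive(t1,gate,whs1)): drop {truck_at(t1,whs1)}, keep {in(p1,t3)}, require {truck_at(t1,gate)}
    → {in(p1,t3), truck_at(t1,gate)}
  through step 3 (load(p1,t3,hub)): drop {in(p1,t3)}, keep {truck_at(t1,gate)}, require {pkg_at(p1,hub), truck_at(t3,hub)}
    → {pkg_at(p1,hub), truck_at(t1,gate), truck_at(t3,hub)}
  through step 2 (drive(t1,portB,gate)): drop {truck_at(t1,gate)}, keep {pkg_at(p1,hub), truck_at(t3,hub)}, require {truck_at(t1,portB)}
    → {pkg_at(p1,hub), truck_at(t1,portB), truck_at(t3,hub)}
  through step 1 (drive(t1,gate,portB)): drop {truck_at(t1,portB)}, keep {pkg_at(p1,hub), truck_at(t3,hub)}, require {truck_at(t1,gate)}
    → {pkg_at(p1,hub), truck_at(t1,gate), truck_at(t3,hub)}

== RESULT ==
["pkg_at(p1,hub)", "truck_at(t1,gate)", "truck_at(t3,hub)"]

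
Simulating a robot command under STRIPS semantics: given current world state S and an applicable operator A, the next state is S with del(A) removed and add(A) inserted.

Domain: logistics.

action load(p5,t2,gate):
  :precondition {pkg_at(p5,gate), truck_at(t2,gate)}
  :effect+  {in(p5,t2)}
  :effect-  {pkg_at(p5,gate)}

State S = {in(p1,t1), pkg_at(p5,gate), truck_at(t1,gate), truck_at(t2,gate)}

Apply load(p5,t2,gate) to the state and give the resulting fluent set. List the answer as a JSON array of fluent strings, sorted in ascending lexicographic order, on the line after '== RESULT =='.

Compute (S \ del) ∪ add:
  pre ⊆ S: {pkg_at(p5,gate), truck_at(t2,gate)} ⊆ S  — applicable
  S \ del = {in(p1,t1), truck_at(t1,gate), truck_at(t2,gate)}
  ∪ add   = {in(p1,t1), in(p5,t2), truck_at(t1,gate), truck_at(t2,gate)}

== RESULT ==
["in(p1,t1)", "in(p5,t2)", "truck_at(t1,gate)", "truck_at(t2,gate)"]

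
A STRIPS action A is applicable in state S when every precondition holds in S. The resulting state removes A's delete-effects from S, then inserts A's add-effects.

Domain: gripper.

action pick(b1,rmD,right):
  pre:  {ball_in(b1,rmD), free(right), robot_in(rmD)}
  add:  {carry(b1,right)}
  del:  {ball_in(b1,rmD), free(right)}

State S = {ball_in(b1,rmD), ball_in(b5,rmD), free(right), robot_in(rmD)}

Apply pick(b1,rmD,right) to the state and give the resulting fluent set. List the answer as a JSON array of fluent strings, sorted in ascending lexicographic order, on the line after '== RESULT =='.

Progress:
  pre ⊆ S: {ball_in(b1,rmD), free(right), robot_in(rmD)} ⊆ S  — applicable
  S \ del = {ball_in(b5,rmD), robot_in(rmD)}
  ∪ add   = {ball_in(b5,rmD), carry(b1,right), robot_in(rmD)}

== RESULT ==
["ball_in(b5,rmD)", "carry(b1,right)", "robot_in(rmD)"]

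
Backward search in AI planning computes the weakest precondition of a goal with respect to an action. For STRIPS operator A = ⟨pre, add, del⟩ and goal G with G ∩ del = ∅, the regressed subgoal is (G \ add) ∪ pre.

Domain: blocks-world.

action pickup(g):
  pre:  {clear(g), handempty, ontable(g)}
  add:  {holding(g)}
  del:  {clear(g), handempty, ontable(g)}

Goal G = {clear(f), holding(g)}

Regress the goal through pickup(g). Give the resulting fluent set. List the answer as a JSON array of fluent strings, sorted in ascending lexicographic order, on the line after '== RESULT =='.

Compute (G \ add) ∪ pre:
  G ∩ del = {}  (empty — regression defined)
  G \ add = {clear(f), holding(g)} \ {holding(g)} = {clear(f)}
  ∪ pre   = {clear(f)} ∪ {clear(g), handempty, ontable(g)}
          = {clear(f), clear(g), handempty, ontable(g)}

== RESULT ==
["clear(f)", "clear(g)", "handempty", "ontable(g)"]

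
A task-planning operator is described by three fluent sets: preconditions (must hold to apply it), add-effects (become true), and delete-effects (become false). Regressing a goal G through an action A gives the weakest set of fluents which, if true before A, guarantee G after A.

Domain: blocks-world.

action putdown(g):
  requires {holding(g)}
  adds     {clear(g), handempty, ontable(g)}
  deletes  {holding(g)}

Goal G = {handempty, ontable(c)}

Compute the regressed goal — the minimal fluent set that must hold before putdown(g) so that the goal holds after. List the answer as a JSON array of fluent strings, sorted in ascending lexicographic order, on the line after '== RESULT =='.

Regress:
  G ∩ del = {}  (empty — regression defined)
  G \ add = {handempty, ontable(c)} \ {clear(g), handempty, ontable(g)} = {ontable(c)}
  ∪ pre   = {ontable(c)} ∪ {holding(g)}
          = {holding(g), ontable(c)}

== RESULT ==
["holding(g)", "ontable(c)"]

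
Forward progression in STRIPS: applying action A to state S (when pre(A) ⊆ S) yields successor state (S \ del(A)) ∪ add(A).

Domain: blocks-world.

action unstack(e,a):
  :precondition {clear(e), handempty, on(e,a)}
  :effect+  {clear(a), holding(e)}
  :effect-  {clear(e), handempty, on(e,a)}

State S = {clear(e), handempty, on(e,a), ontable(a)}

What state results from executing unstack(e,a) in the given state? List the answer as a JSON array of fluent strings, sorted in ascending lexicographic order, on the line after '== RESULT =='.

Compute (S \ del) ∪ add:
  pre ⊆ S: {clear(e), handempty, on(e,a)} ⊆ S  — applicable
  S \ del = {ontable(a)}
  ∪ add   = {clear(a), holding(e), ontable(a)}

== RESULT ==
["clear(a)", "holding(e)", "ontable(a)"]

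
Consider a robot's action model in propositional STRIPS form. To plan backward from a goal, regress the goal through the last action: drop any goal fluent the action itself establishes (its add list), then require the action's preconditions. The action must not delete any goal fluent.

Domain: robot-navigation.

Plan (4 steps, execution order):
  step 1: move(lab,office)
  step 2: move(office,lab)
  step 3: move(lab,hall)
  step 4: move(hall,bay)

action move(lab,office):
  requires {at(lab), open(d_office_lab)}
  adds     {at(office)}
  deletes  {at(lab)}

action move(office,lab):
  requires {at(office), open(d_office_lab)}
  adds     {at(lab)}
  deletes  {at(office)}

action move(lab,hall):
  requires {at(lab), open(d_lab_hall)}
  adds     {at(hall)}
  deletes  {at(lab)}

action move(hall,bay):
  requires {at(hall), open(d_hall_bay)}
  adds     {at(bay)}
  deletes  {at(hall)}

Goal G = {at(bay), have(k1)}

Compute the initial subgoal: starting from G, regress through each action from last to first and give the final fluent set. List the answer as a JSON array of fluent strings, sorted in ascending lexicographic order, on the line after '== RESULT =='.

Work backward from the goal:
  through step 4 (move(hall,bay)): drop {at(bay)}, keep {have(k1)}, require {at(hall), open(d_hall_bay)}
    → {at(hall), have(k1), open(d_hall_bay)}
  through step 3 (move(lab,hall)): drop {at(hall)}, keep {have(k1), open(d_hall_bay)}, require {at(lab), open(d_lab_hall)}
    → {at(lab), have(k1), open(d_hall_bay), open(d_lab_hall)}
  through step 2 (move(office,lab)): drop {at(lab)}, keep {have(k1), open(d_hall_bay), open(d_lab_hall)}, require {at(office), open(d_office_lab)}
    → {at(office), have(k1), open(d_hall_bay), open(d_lab_hall), open(d_office_lab)}
  through step 1 (move(lab,office)): drop {at(office)}, keep {have(k1), open(d_hall_bay), open(d_lab_hall), open(d_office_lab)}, require {at(lab), open(d_office_lab)}
    → {at(lab), have(k1), open(d_hall_bay), open(d_lab_hall), open(d_office_lab)}

== RESULT ==
["at(lab)", "have(k1)", "open(d_hall_bay)", "open(d_lab_hall)", "open(d_office_lab)"]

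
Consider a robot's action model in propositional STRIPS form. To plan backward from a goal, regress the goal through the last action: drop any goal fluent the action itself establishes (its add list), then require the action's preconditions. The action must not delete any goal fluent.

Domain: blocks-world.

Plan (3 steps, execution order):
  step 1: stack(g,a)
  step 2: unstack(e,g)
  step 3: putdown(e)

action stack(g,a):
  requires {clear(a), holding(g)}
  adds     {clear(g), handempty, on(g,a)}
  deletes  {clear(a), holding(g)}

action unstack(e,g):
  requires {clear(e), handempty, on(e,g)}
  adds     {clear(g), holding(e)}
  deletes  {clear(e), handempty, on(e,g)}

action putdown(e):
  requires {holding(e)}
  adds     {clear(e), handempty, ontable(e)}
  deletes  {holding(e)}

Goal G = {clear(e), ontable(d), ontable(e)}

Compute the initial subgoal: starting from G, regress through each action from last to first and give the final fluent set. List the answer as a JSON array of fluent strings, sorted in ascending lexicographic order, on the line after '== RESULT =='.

Regress step by step:
  through step 3 (putdown(e)): drop {clear(e), ontable(e)}, keep {ontable(d)}, require {holding(e)}
    → {holding(e), ontable(d)}
  through step 2 (unstack(e,g)): drop {holding(e)}, keep {ontable(d)}, require {clear(e), handempty, on(e,g)}
    → {clear(e), handempty, on(e,g), ontable(d)}
  through step 1 (stack(g,a)): drop {handempty}, keep {clear(e), on(e,g), ontable(d)}, require {clear(a), holding(g)}
    → {clear(a), clear(e), holding(g), on(e,g), ontable(d)}

== RESULT ==
["clear(a)", "clear(e)", "holding(g)", "on(e,g)", "ontable(d)"]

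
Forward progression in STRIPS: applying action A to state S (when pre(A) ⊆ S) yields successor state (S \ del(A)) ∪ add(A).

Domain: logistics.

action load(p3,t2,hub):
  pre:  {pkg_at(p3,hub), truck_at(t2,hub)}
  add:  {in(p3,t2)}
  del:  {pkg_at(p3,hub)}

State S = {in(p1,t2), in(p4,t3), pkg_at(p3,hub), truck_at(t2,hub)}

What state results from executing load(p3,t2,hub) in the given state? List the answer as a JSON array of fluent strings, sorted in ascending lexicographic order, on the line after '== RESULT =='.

Compute (S \ del) ∪ add:
  pre ⊆ S: {pkg_at(p3,hub), truck_at(t2,hub)} ⊆ S  — applicable
  S \ del = {in(p1,t2), in(p4,t3), truck_at(t2,hub)}
  ∪ add   = {in(p1,t2), in(p3,t2), in(p4,t3), truck_at(t2,hub)}

== RESULT ==
["in(p1,t2)", "in(p3,t2)", "in(p4,t3)", "truck_at(t2,hub)"]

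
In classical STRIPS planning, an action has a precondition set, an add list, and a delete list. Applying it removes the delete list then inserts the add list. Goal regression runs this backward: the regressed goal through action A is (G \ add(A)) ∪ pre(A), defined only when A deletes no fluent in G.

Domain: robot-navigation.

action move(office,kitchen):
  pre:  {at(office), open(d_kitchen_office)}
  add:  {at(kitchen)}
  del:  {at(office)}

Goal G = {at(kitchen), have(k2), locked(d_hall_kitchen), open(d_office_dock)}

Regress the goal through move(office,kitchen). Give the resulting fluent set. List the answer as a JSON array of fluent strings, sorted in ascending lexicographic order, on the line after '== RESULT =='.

Regress:
  G ∩ del = {}  (empty — regression defined)
  G \ add = {at(kitchen), have(k2), locked(d_hall_kitchen), open(d_office_dock)} \ {at(kitchen)} = {have(k2), locked(d_hall_kitchen), open(d_office_dock)}
  ∪ pre   = {have(k2), locked(d_hall_kitchen), open(d_office_dock)} ∪ {at(office), open(d_kitchen_office)}
          = {at(office), have(k2), locked(d_hall_kitchen), open(d_kitchen_office), open(d_office_dock)}

== RESULT ==
["at(office)", "have(k2)", "locked(d_hall_kitchen)", "open(d_kitchen_office)", "open(d_office_dock)"]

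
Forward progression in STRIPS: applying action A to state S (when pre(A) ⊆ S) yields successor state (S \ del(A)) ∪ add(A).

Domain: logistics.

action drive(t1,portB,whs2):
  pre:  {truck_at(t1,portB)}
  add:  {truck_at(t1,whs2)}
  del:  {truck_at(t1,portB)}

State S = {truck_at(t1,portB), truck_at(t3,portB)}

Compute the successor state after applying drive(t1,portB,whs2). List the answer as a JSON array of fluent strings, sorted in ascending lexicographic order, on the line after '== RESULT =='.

Compute (S \ del) ∪ add:
  pre ⊆ S: {truck_at(t1,portB)} ⊆ S  — applicable
  S \ del = {truck_at(t3,portB)}
  ∪ add   = {truck_at(t1,whs2), truck_at(t3,portB)}

== RESULT ==
["truck_at(t1,whs2)", "truck_at(t3,portB)"]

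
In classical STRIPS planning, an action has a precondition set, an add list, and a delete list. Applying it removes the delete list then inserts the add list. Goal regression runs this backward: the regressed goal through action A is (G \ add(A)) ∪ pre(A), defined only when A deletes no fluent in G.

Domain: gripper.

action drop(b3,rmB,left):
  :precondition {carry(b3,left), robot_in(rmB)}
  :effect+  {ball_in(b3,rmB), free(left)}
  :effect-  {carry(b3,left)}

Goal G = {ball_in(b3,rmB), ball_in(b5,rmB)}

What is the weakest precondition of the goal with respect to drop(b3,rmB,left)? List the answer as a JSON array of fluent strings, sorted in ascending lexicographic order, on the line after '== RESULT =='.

Compute (G \ add) ∪ pre:
  G ∩ del = {}  (empty — regression defined)
  G \ add = {ball_in(b3,rmB), ball_in(b5,rmB)} \ {ball_in(b3,rmB), free(left)} = {ball_in(b5,rmB)}
  ∪ pre   = {ball_in(b5,rmB)} ∪ {carry(b3,left), robot_in(rmB)}
          = {ball_in(b5,rmB), carry(b3,left), robot_in(rmB)}

== RESULT ==
["ball_in(b5,rmB)", "carry(b3,left)", "robot_in(rmB)"]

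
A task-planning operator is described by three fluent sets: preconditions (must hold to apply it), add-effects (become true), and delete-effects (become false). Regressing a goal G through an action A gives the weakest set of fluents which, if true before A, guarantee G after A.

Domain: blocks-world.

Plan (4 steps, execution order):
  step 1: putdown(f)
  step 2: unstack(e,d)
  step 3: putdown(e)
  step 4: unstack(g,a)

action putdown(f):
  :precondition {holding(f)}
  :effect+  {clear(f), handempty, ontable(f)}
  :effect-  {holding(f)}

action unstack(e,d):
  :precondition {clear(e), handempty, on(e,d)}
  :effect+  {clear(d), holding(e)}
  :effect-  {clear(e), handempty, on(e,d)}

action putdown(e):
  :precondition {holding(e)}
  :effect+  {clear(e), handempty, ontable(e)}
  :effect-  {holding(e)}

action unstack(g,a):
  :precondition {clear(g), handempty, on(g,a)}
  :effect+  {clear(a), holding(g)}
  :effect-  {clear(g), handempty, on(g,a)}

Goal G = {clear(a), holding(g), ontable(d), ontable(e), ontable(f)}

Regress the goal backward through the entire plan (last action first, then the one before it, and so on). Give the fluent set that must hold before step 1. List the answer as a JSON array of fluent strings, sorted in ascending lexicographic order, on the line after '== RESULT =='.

Regress step by step:
  through step 4 (unstack(g,a)): drop {clear(a), holding(g)}, keep {ontable(d), ontable(e), ontable(f)}, require {clear(g), handempty, on(g,a)}
    → {clear(g), handempty, on(g,a), ontable(d), ontable(e), ontable(f)}
  through step 3 (putdown(e)): drop {handempty, ontable(e)}, keep {clear(g), on(g,a), ontable(d), ontable(f)}, require {holding(e)}
    → {clear(g), holding(e), on(g,a), ontable(d), ontable(f)}
  through step 2 (unstack(e,d)): drop {holding(e)}, keep {clear(g), on(g,a), ontable(d), ontable(f)}, require {clear(e), handempty, on(e,d)}
    → {clear(e), clear(g), handempty, on(e,d), on(g,a), ontable(d), ontable(f)}
  through step 1 (putdown(f)): drop {handempty, ontable(f)}, keep {clear(e), clear(g), on(e,d), on(g,a), ontable(d)}, require {holding(f)}
    → {clear(e), clear(g), holding(f), on(e,d), on(g,a), ontable(d)}

== RESULT ==
["clear(e)", "clear(g)", "holding(f)", "on(e,d)", "on(g,a)", "ontable(d)"]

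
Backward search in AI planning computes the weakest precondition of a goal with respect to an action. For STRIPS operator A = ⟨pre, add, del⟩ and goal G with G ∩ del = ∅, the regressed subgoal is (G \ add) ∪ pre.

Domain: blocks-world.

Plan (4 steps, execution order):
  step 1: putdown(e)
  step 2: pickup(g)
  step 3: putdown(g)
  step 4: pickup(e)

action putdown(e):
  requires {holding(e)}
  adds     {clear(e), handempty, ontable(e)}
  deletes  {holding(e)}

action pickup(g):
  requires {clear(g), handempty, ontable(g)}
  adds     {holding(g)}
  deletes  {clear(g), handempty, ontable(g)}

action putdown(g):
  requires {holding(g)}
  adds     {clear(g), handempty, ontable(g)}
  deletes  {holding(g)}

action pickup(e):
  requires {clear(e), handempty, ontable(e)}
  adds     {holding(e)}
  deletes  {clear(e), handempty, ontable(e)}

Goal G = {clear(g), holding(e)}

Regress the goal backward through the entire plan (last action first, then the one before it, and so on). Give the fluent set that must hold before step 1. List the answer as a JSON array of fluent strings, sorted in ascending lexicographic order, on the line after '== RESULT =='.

Work backward from the goal:
  through step 4 (pickup(e)): drop {holding(e)}, keep {clear(g)}, require {clear(e), handempty, ontable(e)}
    → {clear(e), clear(g), handempty, ontable(e)}
  through step 3 (putdown(g)): drop {clear(g), handempty}, keep {clear(e), ontable(e)}, require {holding(g)}
    → {clear(e), holding(g), ontable(e)}
  through step 2 (pickup(g)): drop {holding(g)}, keep {clear(e), ontable(e)}, require {clear(g), handempty, ontable(g)}
    → {clear(e), clear(g), handempty, ontable(e), ontable(g)}
  through step 1 (putdown(e)): drop {clear(e), handempty, ontable(e)}, keep {clear(g), ontable(g)}, require {holding(e)}
    → {clear(g), holding(e), ontable(g)}

== RESULT ==
["clear(g)", "holding(e)", "ontable(g)"]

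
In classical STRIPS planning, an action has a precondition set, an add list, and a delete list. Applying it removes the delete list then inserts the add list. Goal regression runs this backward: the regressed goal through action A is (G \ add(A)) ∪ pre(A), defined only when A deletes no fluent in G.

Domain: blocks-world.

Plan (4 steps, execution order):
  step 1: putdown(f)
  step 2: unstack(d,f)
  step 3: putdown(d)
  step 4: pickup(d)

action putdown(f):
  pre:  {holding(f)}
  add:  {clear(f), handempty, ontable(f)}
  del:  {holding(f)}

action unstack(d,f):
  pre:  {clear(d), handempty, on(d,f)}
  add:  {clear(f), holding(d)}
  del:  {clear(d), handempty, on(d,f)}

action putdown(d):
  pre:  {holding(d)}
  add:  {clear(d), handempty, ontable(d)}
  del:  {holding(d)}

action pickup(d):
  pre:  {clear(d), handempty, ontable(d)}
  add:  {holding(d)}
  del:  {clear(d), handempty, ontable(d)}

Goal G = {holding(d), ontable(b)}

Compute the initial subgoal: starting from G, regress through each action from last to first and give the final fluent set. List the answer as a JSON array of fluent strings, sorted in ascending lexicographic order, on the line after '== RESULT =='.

Regress step by step:
  through step 4 (pickup(d)): drop {holding(d)}, keep {ontable(b)}, require {clear(d), handempty, ontable(d)}
    → {clear(d), handempty, ontable(b), ontable(d)}
  through step 3 (putdown(d)): drop {clear(d), handempty, ontable(d)}, keep {ontable(b)}, require {holding(d)}
    → {holding(d), ontable(b)}
  through step 2 (unstack(d,f)): drop {holding(d)}, keep {ontable(b)}, require {clear(d), handempty, on(d,f)}
    → {clear(d), handempty, on(d,f), ontable(b)}
  through step 1 (putdown(f)): drop {handempty}, keep {clear(d), on(d,f), ontable(b)}, require {holding(f)}
    → {clear(d), holding(f), on(d,f), ontable(b)}

== RESULT ==
["clear(d)", "holding(f)", "on(d,f)", "ontable(b)"]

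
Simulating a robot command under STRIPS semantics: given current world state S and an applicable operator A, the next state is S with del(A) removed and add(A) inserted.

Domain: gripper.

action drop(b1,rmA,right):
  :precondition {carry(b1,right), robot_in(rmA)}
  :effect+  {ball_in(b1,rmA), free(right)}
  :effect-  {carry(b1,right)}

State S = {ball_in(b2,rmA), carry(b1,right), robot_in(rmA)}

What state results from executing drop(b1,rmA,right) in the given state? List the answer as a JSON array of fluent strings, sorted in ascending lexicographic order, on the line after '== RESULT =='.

Compute (S \ del) ∪ add:
  pre ⊆ S: {carry(b1,right), robot_in(rmA)} ⊆ S  — applicable
  S \ del = {ball_in(b2,rmA), robot_in(rmA)}
  ∪ add   = {ball_in(b1,rmA), ball_in(b2,rmA), free(right), robot_in(rmA)}

== RESULT ==
["ball_in(b1,rmA)", "ball_in(b2,rmA)", "free(right)", "robot_in(rmA)"]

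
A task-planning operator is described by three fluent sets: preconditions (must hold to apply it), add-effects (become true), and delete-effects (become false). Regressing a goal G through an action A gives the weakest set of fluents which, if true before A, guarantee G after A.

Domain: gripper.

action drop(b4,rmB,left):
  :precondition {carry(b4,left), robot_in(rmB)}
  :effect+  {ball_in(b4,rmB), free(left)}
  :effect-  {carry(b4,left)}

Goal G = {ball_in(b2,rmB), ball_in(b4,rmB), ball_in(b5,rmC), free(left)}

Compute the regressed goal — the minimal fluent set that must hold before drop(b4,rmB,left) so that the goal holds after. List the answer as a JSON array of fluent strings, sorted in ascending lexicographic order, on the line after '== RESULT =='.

Regress:
  G ∩ del = {}  (empty — regression defined)
  G \ add = {ball_in(b2,rmB), ball_in(b4,rmB), ball_in(b5,rmC), free(left)} \ {ball_in(b4,rmB), free(left)} = {ball_in(b2,rmB), ball_in(b5,rmC)}
  ∪ pre   = {ball_in(b2,rmB), ball_in(b5,rmC)} ∪ {carry(b4,left), robot_in(rmB)}
          = {ball_in(b2,rmB), ball_in(b5,rmC), carry(b4,left), robot_in(rmB)}

== RESULT ==
["ball_in(b2,rmB)", "ball_in(b5,rmC)", "carry(b4,left)", "robot_in(rmB)"]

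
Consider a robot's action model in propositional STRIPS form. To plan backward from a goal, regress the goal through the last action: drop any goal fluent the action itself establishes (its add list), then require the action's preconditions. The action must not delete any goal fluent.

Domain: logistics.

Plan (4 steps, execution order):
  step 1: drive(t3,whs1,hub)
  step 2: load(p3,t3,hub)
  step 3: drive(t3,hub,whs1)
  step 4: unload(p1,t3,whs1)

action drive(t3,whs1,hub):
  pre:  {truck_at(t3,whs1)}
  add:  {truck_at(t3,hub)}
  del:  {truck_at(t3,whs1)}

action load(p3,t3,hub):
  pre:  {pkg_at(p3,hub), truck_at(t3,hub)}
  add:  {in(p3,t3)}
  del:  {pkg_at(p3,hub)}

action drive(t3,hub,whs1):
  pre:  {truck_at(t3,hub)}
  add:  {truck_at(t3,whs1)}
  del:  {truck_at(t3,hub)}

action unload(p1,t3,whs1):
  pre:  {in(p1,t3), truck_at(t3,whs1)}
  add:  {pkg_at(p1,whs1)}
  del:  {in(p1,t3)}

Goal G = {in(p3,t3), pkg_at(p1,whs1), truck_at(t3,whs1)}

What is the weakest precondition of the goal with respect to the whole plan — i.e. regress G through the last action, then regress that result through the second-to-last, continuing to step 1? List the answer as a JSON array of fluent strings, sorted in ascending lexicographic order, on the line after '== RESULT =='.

Regress step by step:
  through step 4 (unload(p1,t3,whs1)): drop {pkg_at(p1,whs1)}, keep {in(p3,t3), truck_at(t3,whs1)}, require {in(p1,t3), truck_at(t3,whs1)}
    → {in(p1,t3), in(p3,t3), truck_at(t3,whs1)}
  through step 3 (drive(t3,hub,whs1)): drop {truck_at(t3,whs1)}, keep {in(p1,t3), in(p3,t3)}, require {truck_at(t3,hub)}
    → {in(p1,t3), in(p3,t3), truck_at(t3,hub)}
  through step 2 (load(p3,t3,hub)): drop {in(p3,t3)}, keep {in(p1,t3), truck_at(t3,hub)}, require {pkg_at(p3,hub), truck_at(t3,hub)}
    → {in(p1,t3), pkg_at(p3,hub), truck_at(t3,hub)}
  through step 1 (drive(t3,whs1,hub)): drop {truck_at(t3,hub)}, keep {in(p1,t3), pkg_at(p3,hub)}, require {truck_at(t3,whs1)}
    → {in(p1,t3), pkg_at(p3,hub), truck_at(t3,whs1)}

== RESULT ==
["in(p1,t3)", "pkg_at(p3,hub)", "truck_at(t3,whs1)"]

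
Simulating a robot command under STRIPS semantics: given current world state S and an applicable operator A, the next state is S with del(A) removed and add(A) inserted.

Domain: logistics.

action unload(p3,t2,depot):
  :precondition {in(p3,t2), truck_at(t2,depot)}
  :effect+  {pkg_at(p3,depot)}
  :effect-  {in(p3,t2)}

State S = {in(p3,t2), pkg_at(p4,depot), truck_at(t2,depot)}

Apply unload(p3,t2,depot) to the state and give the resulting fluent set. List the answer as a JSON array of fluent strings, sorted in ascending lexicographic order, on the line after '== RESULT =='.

Compute (S \ del) ∪ add:
  pre ⊆ S: {in(p3,t2), truck_at(t2,depot)} ⊆ S  — applicable
  S \ del = {pkg_at(p4,depot), truck_at(t2,depot)}
  ∪ add   = {pkg_at(p3,depot), pkg_at(p4,depot), truck_at(t2,depot)}

== RESULT ==
["pkg_at(p3,depot)", "pkg_at(p4,depot)", "truck_at(t2,depot)"]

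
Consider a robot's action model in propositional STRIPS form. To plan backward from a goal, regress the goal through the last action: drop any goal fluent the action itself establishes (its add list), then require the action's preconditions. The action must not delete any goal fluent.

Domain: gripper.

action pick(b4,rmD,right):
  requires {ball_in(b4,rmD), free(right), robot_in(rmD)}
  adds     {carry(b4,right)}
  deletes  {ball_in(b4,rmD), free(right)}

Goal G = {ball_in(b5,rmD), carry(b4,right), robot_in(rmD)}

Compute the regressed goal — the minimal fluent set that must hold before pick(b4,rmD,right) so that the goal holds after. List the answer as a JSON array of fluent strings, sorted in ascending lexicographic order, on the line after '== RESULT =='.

Regress:
  G ∩ del = {}  (empty — regression defined)
  G \ add = {ball_in(b5,rmD), carry(b4,right), robot_in(rmD)} \ {carry(b4,right)} = {ball_in(b5,rmD), robot_in(rmD)}
  ∪ pre   = {ball_in(b5,rmD), robot_in(rmD)} ∪ {ball_in(b4,rmD), free(right), robot_in(rmD)}
          = {ball_in(b4,rmD), ball_in(b5,rmD), free(right), robot_in(rmD)}

== RESULT ==
["ball_in(b4,rmD)", "ball_in(b5,rmD)", "free(right)", "robot_in(rmD)"]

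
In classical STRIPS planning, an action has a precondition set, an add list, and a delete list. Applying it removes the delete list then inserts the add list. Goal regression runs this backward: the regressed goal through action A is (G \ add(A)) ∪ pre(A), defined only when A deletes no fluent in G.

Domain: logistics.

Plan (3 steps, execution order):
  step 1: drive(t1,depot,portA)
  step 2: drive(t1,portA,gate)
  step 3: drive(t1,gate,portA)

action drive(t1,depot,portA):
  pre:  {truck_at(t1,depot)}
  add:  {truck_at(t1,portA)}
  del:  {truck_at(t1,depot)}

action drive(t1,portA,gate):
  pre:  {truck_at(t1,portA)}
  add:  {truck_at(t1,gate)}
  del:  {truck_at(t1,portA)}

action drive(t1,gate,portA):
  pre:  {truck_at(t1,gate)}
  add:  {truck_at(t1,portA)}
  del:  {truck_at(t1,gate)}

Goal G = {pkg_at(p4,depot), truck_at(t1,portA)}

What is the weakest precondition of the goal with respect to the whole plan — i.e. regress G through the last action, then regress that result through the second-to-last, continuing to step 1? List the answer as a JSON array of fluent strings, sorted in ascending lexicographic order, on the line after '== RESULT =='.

Work backward from the goal:
  through step 3 (drive(t1,gate,portA)): drop {truck_at(t1,portA)}, keep {pkg_at(p4,depot)}, require {truck_at(t1,gate)}
    → {pkg_at(p4,depot), truck_at(t1,gate)}
  through step 2 (drive(t1,portA,gate)): drop {truck_at(t1,gate)}, keep {pkg_at(p4,depot)}, require {truck_at(t1,portA)}
    → {pkg_at(p4,depot), truck_at(t1,portA)}
  through step 1 (drive(t1,depot,portA)): drop {truck_at(t1,portA)}, keep {pkg_at(p4,depot)}, require {truck_at(t1,depot)}
    → {pkg_at(p4,depot), truck_at(t1,depot)}

== RESULT ==
["pkg_at(p4,depot)", "truck_at(t1,depot)"]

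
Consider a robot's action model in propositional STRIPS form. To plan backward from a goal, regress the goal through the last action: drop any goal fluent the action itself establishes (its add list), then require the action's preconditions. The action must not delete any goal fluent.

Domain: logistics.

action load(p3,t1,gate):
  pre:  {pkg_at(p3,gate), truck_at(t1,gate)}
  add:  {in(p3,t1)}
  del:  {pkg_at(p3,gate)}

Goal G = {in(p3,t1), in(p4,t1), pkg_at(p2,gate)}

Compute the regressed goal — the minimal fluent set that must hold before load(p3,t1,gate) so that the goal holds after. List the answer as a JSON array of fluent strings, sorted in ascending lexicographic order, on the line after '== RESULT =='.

Regress:
  G ∩ del = {}  (empty — regression defined)
  G \ add = {in(p3,t1), in(p4,t1), pkg_at(p2,gate)} \ {in(p3,t1)} = {in(p4,t1), pkg_at(p2,gate)}
  ∪ pre   = {in(p4,t1), pkg_at(p2,gate)} ∪ {pkg_at(p3,gate), truck_at(t1,gate)}
          = {in(p4,t1), pkg_at(p2,gate), pkg_at(p3,gate), truck_at(t1,gate)}

== RESULT ==
["in(p4,t1)", "pkg_at(p2,gate)", "pkg_at(p3,gate)", "truck_at(t1,gate)"]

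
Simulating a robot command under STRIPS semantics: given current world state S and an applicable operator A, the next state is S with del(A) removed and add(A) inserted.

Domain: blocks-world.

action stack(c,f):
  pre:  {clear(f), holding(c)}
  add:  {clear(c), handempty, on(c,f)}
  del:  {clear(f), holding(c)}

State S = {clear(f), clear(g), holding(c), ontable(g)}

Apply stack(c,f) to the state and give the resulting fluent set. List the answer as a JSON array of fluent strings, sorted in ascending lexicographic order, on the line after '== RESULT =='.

Progress:
  pre ⊆ S: {clear(f), holding(c)} ⊆ S  — applicable
  S \ del = {clear(g), ontable(g)}
  ∪ add   = {clear(c), clear(g), handempty, on(c,f), ontable(g)}

== RESULT ==
["clear(c)", "clear(g)", "handempty", "on(c,f)", "ontable(g)"]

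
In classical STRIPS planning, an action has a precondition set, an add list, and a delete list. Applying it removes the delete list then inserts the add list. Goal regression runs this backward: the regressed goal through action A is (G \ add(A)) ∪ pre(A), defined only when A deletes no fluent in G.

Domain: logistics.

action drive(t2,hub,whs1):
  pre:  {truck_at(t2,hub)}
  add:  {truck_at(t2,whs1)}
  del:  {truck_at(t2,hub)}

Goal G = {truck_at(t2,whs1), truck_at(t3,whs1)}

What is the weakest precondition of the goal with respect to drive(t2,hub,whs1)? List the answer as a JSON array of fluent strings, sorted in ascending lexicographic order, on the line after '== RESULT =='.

Regress:
  G ∩ del = {}  (empty — regression defined)
  G \ add = {truck_at(t2,whs1), truck_at(t3,whs1)} \ {truck_at(t2,whs1)} = {truck_at(t3,whs1)}
  ∪ pre   = {truck_at(t3,whs1)} ∪ {truck_at(t2,hub)}
          = {truck_at(t2,hub), truck_at(t3,whs1)}

== RESULT ==
["truck_at(t2,hub)", "truck_at(t3,whs1)"]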